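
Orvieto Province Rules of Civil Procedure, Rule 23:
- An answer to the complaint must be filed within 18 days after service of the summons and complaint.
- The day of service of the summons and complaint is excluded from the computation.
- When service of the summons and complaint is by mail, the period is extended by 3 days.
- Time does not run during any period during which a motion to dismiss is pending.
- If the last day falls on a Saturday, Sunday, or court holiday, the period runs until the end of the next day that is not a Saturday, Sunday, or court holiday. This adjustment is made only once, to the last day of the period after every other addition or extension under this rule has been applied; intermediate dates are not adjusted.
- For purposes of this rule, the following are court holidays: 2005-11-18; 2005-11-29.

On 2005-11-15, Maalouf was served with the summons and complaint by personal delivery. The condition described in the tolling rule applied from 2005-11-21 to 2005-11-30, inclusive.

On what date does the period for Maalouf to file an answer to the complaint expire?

18 days after 2005-11-15 is December 3, 2005.
Service was not by mail, so no mail extension applies.
From November 21, 2005 through November 30, 2005 inclusive is 10 days; tolling adds 10 days: December 3, 2005 + 10 days = December 13, 2005.
December 13, 2005 is a Tuesday and not a court holiday, so no extension applies.

December 13, 2005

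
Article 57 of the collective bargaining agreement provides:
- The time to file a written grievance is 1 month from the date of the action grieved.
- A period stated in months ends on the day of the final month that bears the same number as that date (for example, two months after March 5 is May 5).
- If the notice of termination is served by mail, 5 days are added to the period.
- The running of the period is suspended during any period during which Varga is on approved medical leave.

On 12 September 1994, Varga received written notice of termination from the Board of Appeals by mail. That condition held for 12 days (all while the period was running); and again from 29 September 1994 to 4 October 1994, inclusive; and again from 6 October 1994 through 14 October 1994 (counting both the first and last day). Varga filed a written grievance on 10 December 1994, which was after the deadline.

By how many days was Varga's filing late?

27 days

1 month after 12 September 1994 is October 12, 1994.
Service was by mail, adding 5 days: October 12, 1994 + 5 days = October 17, 1994.
Tolling adds 12 days: October 17, 1994 + 12 days = October 29, 1994.
From September 29, 1994 through October 4, 1994 inclusive is 6 days; tolling adds 6 days: October 29, 1994 + 6 days = November 4, 1994.
From October 6, 1994 through October 14, 1994 inclusive is 9 days; tolling adds 9 days: November 4, 1994 + 9 days = November 13, 1994.
The deadline is November 13, 1994; from November 13, 1994 to December 10, 1994 is 27 days.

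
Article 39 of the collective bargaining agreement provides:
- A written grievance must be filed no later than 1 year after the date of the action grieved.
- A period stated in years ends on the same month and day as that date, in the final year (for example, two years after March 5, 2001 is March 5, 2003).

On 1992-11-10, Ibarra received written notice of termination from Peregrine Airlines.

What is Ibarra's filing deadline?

1 year after 1992-11-10 is November 10, 1993.

November 10, 1993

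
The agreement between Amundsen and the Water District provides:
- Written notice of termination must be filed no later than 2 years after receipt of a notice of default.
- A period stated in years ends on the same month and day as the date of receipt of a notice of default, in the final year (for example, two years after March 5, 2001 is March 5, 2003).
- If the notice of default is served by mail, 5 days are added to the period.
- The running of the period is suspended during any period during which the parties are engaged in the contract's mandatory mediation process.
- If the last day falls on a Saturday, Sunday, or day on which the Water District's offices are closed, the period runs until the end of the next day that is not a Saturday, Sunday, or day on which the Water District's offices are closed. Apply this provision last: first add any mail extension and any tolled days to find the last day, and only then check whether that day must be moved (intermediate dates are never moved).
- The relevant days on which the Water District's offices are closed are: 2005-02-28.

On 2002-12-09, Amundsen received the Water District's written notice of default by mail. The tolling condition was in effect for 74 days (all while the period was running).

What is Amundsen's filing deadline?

March 1, 2005

2 years after 2002-12-09 is December 9, 2004.
Service was by mail, adding 5 days: December 9, 2004 + 5 days = December 14, 2004.
Tolling adds 74 days: December 14, 2004 + 74 days = February 26, 2005.
February 26, 2005 is Saturday; February 27, 2005 is Sunday; February 28, 2005 is a listed holiday. The next qualifying day is March 1, 2005.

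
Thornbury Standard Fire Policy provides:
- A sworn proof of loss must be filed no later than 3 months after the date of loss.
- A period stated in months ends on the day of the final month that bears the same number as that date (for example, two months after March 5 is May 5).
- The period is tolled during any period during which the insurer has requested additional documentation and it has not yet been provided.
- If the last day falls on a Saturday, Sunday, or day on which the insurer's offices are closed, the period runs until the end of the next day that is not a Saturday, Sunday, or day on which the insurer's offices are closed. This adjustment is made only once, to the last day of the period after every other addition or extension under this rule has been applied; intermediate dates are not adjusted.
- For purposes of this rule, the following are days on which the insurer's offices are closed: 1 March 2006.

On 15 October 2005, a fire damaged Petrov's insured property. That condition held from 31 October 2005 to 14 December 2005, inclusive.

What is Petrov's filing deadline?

March 2, 2006

3 months after 15 October 2005 is January 15, 2006.
From October 31, 2005 through December 14, 2005 inclusive is 45 days; tolling adds 45 days: January 15, 2006 + 45 days = March 1, 2006.
March 1, 2006 is a listed holiday. The next qualifying day is March 2, 2006.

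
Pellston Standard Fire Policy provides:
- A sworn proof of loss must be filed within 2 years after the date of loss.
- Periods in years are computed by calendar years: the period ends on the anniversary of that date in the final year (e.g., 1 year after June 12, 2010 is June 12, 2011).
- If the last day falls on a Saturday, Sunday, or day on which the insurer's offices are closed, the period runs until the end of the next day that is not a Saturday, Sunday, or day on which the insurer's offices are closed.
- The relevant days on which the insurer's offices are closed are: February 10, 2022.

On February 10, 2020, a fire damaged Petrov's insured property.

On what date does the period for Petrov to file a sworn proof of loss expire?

2 years after February 10, 2020 is February 10, 2022.
February 10, 2022 is a listed holiday. The next qualifying day is February 11, 2022.

February 11, 2022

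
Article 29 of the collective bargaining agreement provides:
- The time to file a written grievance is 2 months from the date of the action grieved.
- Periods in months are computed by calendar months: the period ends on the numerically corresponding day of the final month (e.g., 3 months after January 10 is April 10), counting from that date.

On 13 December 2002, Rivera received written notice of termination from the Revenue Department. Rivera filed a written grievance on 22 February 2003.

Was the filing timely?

2 months after 13 December 2002 is February 13, 2003.
The deadline is February 13, 2003; the filing on February 22, 2003 is after that date.

No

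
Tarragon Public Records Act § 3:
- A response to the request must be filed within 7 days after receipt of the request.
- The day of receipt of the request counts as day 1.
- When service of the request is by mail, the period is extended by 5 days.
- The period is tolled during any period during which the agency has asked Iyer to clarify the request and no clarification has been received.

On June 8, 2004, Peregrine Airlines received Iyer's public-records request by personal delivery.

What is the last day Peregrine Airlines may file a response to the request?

Counting June 8, 2004 as day 1, day 7 is June 14, 2004.
Service was not by mail, so no mail extension applies.

June 14, 2004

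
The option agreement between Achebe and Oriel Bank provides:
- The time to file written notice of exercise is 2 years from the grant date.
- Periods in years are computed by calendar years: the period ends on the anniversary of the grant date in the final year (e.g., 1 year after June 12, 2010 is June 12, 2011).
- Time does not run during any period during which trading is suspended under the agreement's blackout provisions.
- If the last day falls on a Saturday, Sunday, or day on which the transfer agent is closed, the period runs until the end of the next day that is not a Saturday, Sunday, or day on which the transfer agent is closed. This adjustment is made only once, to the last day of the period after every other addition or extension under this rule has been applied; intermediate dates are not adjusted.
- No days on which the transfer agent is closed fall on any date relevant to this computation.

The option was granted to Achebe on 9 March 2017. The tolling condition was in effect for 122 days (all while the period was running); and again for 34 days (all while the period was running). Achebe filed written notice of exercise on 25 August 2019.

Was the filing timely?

No

2 years after 9 March 2017 is March 9, 2019.
Tolling adds 122 days: March 9, 2019 + 122 days = July 9, 2019.
Tolling adds 34 days: July 9, 2019 + 34 days = August 12, 2019.
August 12, 2019 is a Monday and not a day on which the transfer agent is closed, so no extension applies.
The deadline is August 12, 2019; the filing on August 25, 2019 is after that date.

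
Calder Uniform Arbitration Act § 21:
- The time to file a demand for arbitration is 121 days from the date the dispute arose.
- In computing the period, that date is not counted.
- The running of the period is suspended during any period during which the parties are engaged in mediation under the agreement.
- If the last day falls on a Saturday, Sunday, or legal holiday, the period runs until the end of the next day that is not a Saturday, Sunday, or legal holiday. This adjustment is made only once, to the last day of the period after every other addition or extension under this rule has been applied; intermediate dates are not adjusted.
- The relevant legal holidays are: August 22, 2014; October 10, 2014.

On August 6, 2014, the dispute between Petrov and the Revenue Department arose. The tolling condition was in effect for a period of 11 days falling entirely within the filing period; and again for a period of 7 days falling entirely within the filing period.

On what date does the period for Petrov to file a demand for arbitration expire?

December 23, 2014

121 days after August 6, 2014 is December 5, 2014.
Tolling adds 11 days: December 5, 2014 + 11 days = December 16, 2014.
Tolling adds 7 days: December 16, 2014 + 7 days = December 23, 2014.
December 23, 2014 is a Tuesday and not a legal holiday, so no extension applies.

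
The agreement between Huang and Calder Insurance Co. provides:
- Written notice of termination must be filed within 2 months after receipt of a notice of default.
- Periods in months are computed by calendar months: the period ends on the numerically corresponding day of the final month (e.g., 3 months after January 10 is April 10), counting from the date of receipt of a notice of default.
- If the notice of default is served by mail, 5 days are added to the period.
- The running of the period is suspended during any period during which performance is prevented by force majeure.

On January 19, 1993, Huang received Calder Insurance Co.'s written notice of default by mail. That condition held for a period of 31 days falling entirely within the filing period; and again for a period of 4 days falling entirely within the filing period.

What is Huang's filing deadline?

2 months after January 19, 1993 is March 19, 1993.
Service was by mail, adding 5 days: March 19, 1993 + 5 days = March 24, 1993.
Tolling adds 31 days: March 24, 1993 + 31 days = April 24, 1993.
Tolling adds 4 days: April 24, 1993 + 4 days = April 28, 1993.

April 28, 1993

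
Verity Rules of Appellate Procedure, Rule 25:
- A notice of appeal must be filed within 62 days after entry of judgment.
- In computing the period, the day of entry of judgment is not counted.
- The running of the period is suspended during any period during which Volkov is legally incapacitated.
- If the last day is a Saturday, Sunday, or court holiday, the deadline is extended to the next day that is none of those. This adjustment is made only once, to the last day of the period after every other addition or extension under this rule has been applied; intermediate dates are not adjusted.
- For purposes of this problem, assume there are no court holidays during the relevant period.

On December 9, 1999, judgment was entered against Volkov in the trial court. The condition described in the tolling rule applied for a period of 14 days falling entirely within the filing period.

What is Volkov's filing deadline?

62 days after December 9, 1999 is February 9, 2000.
Tolling adds 14 days: February 9, 2000 + 14 days = February 23, 2000.
February 23, 2000 is a Wednesday and not a court holiday, so no extension applies.

February 23, 2000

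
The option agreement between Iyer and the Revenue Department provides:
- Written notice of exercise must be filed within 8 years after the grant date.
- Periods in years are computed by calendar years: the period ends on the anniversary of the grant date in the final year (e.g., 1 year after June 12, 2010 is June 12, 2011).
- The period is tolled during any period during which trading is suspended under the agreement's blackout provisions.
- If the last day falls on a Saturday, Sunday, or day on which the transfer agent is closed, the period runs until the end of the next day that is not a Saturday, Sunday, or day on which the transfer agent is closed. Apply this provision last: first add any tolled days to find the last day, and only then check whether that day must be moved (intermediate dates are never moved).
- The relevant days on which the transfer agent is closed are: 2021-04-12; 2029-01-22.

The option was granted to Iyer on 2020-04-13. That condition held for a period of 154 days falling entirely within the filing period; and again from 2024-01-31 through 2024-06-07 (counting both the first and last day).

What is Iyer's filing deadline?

January 23, 2029

8 years after 2020-04-13 is April 13, 2028.
Tolling adds 154 days: April 13, 2028 + 154 days = September 14, 2028.
From January 31, 2024 through June 7, 2024 inclusive is 129 days; tolling adds 129 days: September 14, 2028 + 129 days = January 21, 2029.
January 21, 2029 is Sunday; January 22, 2029 is a listed holiday. The next qualifying day is January 23, 2029.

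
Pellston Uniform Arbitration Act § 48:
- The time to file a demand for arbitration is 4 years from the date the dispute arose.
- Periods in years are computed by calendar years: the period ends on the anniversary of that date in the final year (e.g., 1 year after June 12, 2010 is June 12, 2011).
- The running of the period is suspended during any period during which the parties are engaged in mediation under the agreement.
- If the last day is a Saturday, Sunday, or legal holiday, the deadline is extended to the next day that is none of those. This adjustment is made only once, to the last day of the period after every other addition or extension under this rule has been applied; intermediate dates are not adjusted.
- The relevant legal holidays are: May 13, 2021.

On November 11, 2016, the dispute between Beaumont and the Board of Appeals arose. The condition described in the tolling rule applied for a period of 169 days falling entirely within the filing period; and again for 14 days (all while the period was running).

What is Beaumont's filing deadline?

4 years after November 11, 2016 is November 11, 2020.
Tolling adds 169 days: November 11, 2020 + 169 days = April 29, 2021.
Tolling adds 14 days: April 29, 2021 + 14 days = May 13, 2021.
May 13, 2021 is a listed holiday. The next qualifying day is May 14, 2021.

May 14, 2021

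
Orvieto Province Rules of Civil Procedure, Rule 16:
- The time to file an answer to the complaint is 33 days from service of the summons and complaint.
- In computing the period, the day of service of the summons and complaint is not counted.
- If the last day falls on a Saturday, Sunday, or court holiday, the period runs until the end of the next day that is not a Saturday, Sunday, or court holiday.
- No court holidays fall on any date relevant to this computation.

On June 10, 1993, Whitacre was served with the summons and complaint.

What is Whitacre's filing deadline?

July 13, 1993

33 days after June 10, 1993 is July 13, 1993.
July 13, 1993 is a Tuesday and not a court holiday, so no extension applies.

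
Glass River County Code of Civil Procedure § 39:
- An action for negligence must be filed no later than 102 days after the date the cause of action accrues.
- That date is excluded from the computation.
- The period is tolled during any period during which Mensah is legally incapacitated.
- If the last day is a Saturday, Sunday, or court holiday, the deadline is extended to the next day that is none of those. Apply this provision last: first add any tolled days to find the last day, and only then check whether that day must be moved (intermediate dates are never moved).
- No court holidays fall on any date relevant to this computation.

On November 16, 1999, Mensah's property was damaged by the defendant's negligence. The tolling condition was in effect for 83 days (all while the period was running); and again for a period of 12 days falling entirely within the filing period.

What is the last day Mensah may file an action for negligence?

May 31, 2000

102 days after November 16, 1999 is February 26, 2000.
Tolling adds 83 days: February 26, 2000 + 83 days = May 19, 2000.
Tolling adds 12 days: May 19, 2000 + 12 days = May 31, 2000.
May 31, 2000 is a Wednesday and not a court holiday, so no extension applies.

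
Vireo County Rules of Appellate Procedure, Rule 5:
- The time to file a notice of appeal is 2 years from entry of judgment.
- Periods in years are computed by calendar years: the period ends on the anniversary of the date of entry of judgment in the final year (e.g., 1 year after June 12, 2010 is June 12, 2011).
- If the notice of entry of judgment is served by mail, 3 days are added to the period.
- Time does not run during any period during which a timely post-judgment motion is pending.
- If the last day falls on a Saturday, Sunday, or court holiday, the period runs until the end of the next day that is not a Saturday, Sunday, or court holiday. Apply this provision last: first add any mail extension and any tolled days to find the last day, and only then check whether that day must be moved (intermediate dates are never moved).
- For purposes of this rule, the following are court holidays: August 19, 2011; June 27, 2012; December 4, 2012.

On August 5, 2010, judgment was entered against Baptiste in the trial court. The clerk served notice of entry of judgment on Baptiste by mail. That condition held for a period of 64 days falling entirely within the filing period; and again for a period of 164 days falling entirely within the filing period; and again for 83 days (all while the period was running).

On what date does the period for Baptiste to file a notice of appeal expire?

June 17, 2013

2 years after August 5, 2010 is August 5, 2012.
Service was by mail, adding 3 days: August 5, 2012 + 3 days = August 8, 2012.
Tolling adds 64 days: August 8, 2012 + 64 days = October 11, 2012.
Tolling adds 164 days: October 11, 2012 + 164 days = March 24, 2013.
Tolling adds 83 days: March 24, 2013 + 83 days = June 15, 2013.
June 15, 2013 is Saturday; June 16, 2013 is Sunday. The next qualifying day is June 17, 2013.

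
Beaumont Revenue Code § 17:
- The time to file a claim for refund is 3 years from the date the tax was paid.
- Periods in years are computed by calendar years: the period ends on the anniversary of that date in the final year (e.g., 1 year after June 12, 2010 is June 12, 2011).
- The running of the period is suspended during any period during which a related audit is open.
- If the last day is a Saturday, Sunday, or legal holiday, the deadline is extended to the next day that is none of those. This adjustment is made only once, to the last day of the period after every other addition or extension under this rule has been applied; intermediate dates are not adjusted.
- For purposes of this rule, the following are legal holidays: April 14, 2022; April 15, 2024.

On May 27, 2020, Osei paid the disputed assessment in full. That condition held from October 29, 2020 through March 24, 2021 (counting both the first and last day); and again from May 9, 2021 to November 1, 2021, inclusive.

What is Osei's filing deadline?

April 16, 2024

3 years after May 27, 2020 is May 27, 2023.
From October 29, 2020 through March 24, 2021 inclusive is 147 days; tolling adds 147 days: May 27, 2023 + 147 days = October 21, 2023.
From May 9, 2021 through November 1, 2021 inclusive is 177 days; tolling adds 177 days: October 21, 2023 + 177 days = April 15, 2024.
April 15, 2024 is a listed holiday. The next qualifying day is April 16, 2024.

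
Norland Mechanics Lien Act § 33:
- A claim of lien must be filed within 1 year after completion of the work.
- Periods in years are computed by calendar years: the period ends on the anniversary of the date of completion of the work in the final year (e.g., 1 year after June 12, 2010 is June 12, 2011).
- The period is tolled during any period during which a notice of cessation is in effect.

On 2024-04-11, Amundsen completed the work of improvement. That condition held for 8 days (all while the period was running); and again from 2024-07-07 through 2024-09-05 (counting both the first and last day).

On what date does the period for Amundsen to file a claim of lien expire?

1 year after 2024-04-11 is April 11, 2025.
Tolling adds 8 days: April 11, 2025 + 8 days = April 19, 2025.
From July 7, 2024 through September 5, 2024 inclusive is 61 days; tolling adds 61 days: April 19, 2025 + 61 days = June 19, 2025.

June 19, 2025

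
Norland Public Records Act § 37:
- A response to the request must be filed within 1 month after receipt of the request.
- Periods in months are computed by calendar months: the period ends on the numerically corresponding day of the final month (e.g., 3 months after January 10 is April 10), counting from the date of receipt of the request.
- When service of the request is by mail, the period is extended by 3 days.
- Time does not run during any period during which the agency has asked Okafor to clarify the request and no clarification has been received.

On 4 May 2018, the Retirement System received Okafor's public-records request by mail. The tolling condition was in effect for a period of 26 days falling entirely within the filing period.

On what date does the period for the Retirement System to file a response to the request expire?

1 month after 4 May 2018 is June 4, 2018.
Service was by mail, adding 3 days: June 4, 2018 + 3 days = June 7, 2018.
Tolling adds 26 days: June 7, 2018 + 26 days = July 3, 2018.

July 3, 2018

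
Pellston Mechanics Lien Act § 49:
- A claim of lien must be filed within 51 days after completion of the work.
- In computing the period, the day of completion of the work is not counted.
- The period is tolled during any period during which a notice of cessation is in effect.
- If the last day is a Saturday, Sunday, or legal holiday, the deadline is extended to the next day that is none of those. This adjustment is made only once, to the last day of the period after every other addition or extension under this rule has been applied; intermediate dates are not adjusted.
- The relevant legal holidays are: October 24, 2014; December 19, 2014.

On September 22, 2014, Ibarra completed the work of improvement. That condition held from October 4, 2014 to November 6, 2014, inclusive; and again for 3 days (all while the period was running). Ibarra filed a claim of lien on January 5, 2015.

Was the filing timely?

51 days after September 22, 2014 is November 12, 2014.
From October 4, 2014 through November 6, 2014 inclusive is 34 days; tolling adds 34 days: November 12, 2014 + 34 days = December 16, 2014.
Tolling adds 3 days: December 16, 2014 + 3 days = December 19, 2014.
December 19, 2014 is a listed holiday; December 20, 2014 is Saturday; December 21, 2014 is Sunday. The next qualifying day is December 22, 2014.
The deadline is December 22, 2014; the filing on January 5, 2015 is after that date.

No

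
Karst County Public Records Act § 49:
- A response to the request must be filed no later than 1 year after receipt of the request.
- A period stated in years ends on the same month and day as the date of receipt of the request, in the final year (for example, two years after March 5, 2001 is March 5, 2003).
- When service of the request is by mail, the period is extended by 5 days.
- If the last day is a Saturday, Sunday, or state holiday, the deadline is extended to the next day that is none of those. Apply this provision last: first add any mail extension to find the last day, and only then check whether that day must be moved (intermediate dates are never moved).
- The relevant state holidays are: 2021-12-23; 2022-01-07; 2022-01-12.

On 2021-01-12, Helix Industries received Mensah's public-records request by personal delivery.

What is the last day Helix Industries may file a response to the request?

January 13, 2022

1 year after 2021-01-12 is January 12, 2022.
Service was not by mail, so no mail extension applies.
January 12, 2022 is a listed holiday. The next qualifying day is January 13, 2022.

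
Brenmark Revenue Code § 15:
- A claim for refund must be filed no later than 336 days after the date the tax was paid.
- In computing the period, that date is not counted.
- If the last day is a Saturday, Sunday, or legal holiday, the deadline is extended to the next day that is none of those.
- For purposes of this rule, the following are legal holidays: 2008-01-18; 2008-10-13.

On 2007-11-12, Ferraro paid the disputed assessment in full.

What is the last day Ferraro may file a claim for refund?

336 days after 2007-11-12 is October 13, 2008.
October 13, 2008 is a listed holiday. The next qualifying day is October 14, 2008.

October 14, 2008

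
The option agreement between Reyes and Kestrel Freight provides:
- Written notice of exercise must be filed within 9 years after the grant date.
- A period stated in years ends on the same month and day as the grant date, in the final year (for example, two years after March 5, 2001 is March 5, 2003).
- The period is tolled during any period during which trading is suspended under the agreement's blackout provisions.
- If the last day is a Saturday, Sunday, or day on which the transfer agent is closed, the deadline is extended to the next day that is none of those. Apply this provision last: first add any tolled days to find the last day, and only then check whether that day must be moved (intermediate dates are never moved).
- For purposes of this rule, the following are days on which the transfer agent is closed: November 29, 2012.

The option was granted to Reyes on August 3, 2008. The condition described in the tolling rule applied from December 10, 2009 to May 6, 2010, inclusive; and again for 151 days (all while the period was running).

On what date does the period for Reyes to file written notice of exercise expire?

9 years after August 3, 2008 is August 3, 2017.
From December 10, 2009 through May 6, 2010 inclusive is 148 days; tolling adds 148 days: August 3, 2017 + 148 days = December 29, 2017.
Tolling adds 151 days: December 29, 2017 + 151 days = May 29, 2018.
May 29, 2018 is a Tuesday and not a day on which the transfer agent is closed, so no extension applies.

May 29, 2018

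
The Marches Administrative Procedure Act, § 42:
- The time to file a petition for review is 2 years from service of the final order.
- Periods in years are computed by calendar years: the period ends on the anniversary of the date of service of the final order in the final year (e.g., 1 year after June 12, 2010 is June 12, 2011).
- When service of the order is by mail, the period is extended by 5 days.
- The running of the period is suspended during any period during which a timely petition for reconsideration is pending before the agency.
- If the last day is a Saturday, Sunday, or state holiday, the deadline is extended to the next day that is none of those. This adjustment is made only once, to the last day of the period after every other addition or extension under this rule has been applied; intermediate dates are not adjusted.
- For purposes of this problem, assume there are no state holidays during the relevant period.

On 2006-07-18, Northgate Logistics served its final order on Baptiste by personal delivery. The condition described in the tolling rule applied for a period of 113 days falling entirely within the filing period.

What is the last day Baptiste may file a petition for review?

2 years after 2006-07-18 is July 18, 2008.
Service was not by mail, so no mail extension applies.
Tolling adds 113 days: July 18, 2008 + 113 days = November 8, 2008.
November 8, 2008 is Saturday; November 9, 2008 is Sunday. The next qualifying day is November 10, 2008.

November 10, 2008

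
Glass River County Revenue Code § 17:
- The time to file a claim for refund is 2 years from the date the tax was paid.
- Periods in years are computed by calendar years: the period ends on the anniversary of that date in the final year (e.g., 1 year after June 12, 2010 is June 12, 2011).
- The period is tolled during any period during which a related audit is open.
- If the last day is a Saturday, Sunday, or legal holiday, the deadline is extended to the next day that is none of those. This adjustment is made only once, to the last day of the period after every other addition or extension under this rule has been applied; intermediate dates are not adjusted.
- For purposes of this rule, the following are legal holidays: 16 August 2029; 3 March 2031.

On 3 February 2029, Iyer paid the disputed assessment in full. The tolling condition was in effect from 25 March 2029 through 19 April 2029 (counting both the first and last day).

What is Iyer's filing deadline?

2 years after 3 February 2029 is February 3, 2031.
From March 25, 2029 through April 19, 2029 inclusive is 26 days; tolling adds 26 days: February 3, 2031 + 26 days = March 1, 2031.
March 1, 2031 is Saturday; March 2, 2031 is Sunday; March 3, 2031 is a listed holiday. The next qualifying day is March 4, 2031.

March 4, 2031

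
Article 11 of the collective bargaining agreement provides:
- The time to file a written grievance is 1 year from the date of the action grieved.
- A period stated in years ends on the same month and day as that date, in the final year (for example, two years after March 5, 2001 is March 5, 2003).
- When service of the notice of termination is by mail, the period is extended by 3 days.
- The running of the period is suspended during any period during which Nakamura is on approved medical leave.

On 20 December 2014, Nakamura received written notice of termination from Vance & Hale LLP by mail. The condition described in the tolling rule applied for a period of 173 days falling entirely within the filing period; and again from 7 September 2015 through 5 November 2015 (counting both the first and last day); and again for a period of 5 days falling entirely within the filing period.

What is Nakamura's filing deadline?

1 year after 20 December 2014 is December 20, 2015.
Service was by mail, adding 3 days: December 20, 2015 + 3 days = December 23, 2015.
Tolling adds 173 days: December 23, 2015 + 173 days = June 13, 2016.
From September 7, 2015 through November 5, 2015 inclusive is 60 days; tolling adds 60 days: June 13, 2016 + 60 days = August 12, 2016.
Tolling adds 5 days: August 12, 2016 + 5 days = August 17, 2016.

August 17, 2016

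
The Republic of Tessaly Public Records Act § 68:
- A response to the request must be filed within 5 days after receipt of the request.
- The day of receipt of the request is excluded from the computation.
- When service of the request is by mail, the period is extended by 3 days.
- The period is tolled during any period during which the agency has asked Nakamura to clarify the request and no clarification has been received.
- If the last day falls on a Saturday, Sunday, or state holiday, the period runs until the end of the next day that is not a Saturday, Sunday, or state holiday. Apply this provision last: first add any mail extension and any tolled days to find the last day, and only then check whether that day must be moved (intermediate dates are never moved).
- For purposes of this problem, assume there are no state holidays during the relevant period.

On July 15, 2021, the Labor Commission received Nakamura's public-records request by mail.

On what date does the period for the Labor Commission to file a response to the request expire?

July 23, 2021

5 days after July 15, 2021 is July 20, 2021.
Service was by mail, adding 3 days: July 20, 2021 + 3 days = July 23, 2021.
July 23, 2021 is a Friday and not a state holiday, so no extension applies.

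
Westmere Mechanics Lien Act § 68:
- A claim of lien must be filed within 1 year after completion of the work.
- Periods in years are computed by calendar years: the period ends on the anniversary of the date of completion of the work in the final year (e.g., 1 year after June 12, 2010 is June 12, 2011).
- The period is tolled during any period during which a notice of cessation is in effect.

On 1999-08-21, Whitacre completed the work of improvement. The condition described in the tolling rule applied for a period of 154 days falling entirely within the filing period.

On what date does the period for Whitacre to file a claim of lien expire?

1 year after 1999-08-21 is August 21, 2000.
Tolling adds 154 days: August 21, 2000 + 154 days = January 22, 2001.

January 22, 2001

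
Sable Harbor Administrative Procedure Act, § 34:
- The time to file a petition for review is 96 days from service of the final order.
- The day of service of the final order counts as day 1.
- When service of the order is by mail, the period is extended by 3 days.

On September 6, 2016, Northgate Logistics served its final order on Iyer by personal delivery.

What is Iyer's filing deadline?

December 10, 2016

Counting September 6, 2016 as day 1, day 96 is December 10, 2016.
Service was not by mail, so no mail extension applies.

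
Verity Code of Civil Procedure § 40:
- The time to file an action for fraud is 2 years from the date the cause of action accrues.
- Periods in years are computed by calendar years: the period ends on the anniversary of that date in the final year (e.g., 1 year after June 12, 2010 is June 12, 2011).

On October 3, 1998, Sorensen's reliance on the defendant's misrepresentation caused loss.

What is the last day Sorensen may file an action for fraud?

October 3, 2000

2 years after October 3, 1998 is October 3, 2000.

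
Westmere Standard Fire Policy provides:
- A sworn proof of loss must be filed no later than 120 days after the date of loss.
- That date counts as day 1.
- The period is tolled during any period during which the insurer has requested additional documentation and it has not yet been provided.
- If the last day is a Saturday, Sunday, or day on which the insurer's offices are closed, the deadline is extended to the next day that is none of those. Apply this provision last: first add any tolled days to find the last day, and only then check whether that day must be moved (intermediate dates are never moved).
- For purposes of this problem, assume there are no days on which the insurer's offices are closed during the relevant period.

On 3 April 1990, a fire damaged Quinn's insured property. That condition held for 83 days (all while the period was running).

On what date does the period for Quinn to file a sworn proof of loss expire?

October 22, 1990

Counting 3 April 1990 as day 1, day 120 is July 31, 1990.
Tolling adds 83 days: July 31, 1990 + 83 days = October 22, 1990.
October 22, 1990 is a Monday and not a day on which the insurer's offices are closed, so no extension applies.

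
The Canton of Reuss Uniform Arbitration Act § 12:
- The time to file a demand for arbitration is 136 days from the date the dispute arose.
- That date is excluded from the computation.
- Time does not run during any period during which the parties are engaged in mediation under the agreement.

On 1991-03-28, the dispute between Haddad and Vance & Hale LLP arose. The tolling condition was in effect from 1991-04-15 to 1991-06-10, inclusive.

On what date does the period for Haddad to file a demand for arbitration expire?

October 7, 1991

136 days after 1991-03-28 is August 11, 1991.
From April 15, 1991 through June 10, 1991 inclusive is 57 days; tolling adds 57 days: August 11, 1991 + 57 days = October 7, 1991.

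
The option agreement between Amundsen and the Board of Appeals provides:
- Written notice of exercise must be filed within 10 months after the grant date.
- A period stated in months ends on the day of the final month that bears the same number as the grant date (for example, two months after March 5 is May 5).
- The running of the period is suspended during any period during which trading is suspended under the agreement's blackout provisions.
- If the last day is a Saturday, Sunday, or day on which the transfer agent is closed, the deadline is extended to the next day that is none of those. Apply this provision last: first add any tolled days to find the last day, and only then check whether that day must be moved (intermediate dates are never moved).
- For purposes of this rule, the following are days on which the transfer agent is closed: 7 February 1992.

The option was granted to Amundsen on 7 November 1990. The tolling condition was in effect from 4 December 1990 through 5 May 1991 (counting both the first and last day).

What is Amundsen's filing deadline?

10 months after 7 November 1990 is September 7, 1991.
From December 4, 1990 through May 5, 1991 inclusive is 153 days; tolling adds 153 days: September 7, 1991 + 153 days = February 7, 1992.
February 7, 1992 is a listed holiday; February 8, 1992 is Saturday; February 9, 1992 is Sunday. The next qualifying day is February 10, 1992.

February 10, 1992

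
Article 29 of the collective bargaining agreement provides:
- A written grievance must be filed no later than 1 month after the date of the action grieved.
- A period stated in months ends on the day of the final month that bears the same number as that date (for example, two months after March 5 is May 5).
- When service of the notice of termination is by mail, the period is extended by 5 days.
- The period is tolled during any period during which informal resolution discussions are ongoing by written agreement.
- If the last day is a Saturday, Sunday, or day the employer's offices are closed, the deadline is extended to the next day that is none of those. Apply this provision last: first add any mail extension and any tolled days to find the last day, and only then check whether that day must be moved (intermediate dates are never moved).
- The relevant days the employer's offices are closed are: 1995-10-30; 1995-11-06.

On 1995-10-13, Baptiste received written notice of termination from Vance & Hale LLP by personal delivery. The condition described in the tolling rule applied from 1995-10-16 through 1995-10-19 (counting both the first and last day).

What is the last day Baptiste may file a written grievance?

1 month after 1995-10-13 is November 13, 1995.
Service was not by mail, so no mail extension applies.
From October 16, 1995 through October 19, 1995 inclusive is 4 days; tolling adds 4 days: November 13, 1995 + 4 days = November 17, 1995.
November 17, 1995 is a Friday and not a day the employer's offices are closed, so no extension applies.

November 17, 1995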